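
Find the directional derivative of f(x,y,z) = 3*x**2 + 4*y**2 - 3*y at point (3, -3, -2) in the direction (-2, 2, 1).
-30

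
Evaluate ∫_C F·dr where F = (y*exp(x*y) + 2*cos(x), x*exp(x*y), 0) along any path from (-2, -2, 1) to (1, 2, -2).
-exp(4) + 2*sin(1) + 2*sin(2) + exp(2)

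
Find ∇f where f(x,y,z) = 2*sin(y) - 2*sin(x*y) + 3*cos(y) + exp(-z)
(-2*y*cos(x*y), -2*x*cos(x*y) - 3*sin(y) + 2*cos(y), -exp(-z))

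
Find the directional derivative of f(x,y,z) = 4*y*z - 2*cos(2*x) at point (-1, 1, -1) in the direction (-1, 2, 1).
2*sqrt(6)*(-1 + sin(2))/3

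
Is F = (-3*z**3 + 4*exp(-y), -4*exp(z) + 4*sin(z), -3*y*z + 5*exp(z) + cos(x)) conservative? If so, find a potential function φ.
No, ∇×F = (-3*z + 4*exp(z) - 4*cos(z), -9*z**2 + sin(x), 4*exp(-y)) ≠ 0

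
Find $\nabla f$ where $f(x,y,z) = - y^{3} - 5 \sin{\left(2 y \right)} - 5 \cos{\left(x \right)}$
(5*sin(x), -3*y**2 - 10*cos(2*y), 0)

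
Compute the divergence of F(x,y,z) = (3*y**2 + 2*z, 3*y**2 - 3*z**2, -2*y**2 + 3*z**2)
6*y + 6*z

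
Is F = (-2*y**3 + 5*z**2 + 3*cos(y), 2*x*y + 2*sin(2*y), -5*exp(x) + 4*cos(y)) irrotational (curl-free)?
No, ∇×F = (-4*sin(y), 10*z + 5*exp(x), 6*y**2 + 2*y + 3*sin(y))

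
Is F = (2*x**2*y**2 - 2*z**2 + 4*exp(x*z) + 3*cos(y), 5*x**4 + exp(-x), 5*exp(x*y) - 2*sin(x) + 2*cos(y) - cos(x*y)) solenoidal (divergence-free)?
No, ∇·F = 4*x*y**2 + 4*z*exp(x*z)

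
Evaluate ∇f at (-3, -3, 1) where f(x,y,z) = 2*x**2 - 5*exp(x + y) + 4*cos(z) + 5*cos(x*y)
(-12 - 5*exp(-6) + 15*sin(9), -5*exp(-6) + 15*sin(9), -4*sin(1))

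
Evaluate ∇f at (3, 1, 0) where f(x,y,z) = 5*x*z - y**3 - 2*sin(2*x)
(-4*cos(6), -3, 15)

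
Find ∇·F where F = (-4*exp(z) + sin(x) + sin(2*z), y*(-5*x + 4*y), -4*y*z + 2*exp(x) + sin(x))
-5*x + 4*y + cos(x)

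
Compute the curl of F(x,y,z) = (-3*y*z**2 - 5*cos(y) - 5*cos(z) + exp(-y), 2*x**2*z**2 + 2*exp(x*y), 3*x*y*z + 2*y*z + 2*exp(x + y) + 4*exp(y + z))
(-4*x**2*z + 3*x*z + 2*z + 2*exp(x + y) + 4*exp(y + z), -9*y*z - 2*exp(x + y) + 5*sin(z), 4*x*z**2 + 2*y*exp(x*y) + 3*z**2 - 5*sin(y) + exp(-y))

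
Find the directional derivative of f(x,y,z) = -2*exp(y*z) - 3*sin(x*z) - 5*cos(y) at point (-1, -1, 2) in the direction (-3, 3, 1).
sqrt(19)*(-15*exp(2)*sin(1) + 21*exp(2)*cos(2) - 10)*exp(-2)/19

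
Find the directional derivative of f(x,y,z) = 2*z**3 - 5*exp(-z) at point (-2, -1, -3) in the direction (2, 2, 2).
sqrt(3)*(54 + 5*exp(3))/3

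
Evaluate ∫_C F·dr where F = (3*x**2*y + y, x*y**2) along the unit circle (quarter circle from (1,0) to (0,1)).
-3*pi/8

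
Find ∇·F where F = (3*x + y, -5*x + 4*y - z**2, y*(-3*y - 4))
7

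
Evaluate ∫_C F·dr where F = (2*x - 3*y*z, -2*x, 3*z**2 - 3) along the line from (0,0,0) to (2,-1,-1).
6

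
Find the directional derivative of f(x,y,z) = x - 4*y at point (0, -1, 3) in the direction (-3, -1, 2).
sqrt(14)/14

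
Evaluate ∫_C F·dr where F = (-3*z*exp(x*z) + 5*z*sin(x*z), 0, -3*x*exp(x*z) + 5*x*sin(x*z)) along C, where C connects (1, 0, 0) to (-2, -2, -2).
-3*exp(4) - 5*cos(4) + 8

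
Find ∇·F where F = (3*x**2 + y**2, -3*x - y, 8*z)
6*x + 7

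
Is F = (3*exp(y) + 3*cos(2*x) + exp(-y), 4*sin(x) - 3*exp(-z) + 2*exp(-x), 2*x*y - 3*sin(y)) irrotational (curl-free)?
No, ∇×F = (2*x - 3*cos(y) - 3*exp(-z), -2*y, -3*exp(y) + 4*cos(x) + exp(-y) - 2*exp(-x))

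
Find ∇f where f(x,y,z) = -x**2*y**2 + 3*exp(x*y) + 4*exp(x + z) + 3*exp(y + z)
(-2*x*y**2 + 3*y*exp(x*y) + 4*exp(x + z), -2*x**2*y + 3*x*exp(x*y) + 3*exp(y + z), 4*exp(x + z) + 3*exp(y + z))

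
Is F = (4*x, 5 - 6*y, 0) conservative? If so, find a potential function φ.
Yes, F is conservative. φ = 2*x**2 - 3*y**2 + 5*y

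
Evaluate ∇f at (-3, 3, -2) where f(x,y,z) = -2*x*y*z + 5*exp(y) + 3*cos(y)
(12, -12 - 3*sin(3) + 5*exp(3), 18)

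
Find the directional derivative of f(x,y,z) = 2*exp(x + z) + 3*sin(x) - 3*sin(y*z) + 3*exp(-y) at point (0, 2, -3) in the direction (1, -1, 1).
sqrt(3)*(-5*exp(3)*cos(6) + 4/3 + E + exp(3))*exp(-3)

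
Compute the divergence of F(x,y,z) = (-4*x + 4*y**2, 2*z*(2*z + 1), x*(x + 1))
-4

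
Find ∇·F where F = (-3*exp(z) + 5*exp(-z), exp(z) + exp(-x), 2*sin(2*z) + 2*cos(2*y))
4*cos(2*z)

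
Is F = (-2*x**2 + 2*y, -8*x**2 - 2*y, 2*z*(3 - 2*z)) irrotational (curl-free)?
No, ∇×F = (0, 0, -16*x - 2)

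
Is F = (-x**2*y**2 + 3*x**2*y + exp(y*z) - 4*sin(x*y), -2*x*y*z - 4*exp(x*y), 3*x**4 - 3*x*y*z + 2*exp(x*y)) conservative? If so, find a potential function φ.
No, ∇×F = (x*(2*y - 3*z + 2*exp(x*y)), -12*x**3 + 3*y*z - 2*y*exp(x*y) + y*exp(y*z), 2*x**2*y - 3*x**2 + 4*x*cos(x*y) - 2*y*z - 4*y*exp(x*y) - z*exp(y*z)) ≠ 0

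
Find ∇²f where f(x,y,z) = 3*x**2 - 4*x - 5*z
6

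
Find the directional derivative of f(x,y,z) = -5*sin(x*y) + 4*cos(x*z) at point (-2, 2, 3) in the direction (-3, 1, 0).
sqrt(10)*(4*cos(4) - 18*sin(6)/5)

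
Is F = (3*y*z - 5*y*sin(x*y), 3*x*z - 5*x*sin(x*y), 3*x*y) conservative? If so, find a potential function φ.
Yes, F is conservative. φ = 3*x*y*z + 5*cos(x*y)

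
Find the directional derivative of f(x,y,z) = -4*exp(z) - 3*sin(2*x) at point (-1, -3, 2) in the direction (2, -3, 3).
-6*sqrt(22)*(cos(2) + exp(2))/11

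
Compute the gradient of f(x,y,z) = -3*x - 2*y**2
(-3, -4*y, 0)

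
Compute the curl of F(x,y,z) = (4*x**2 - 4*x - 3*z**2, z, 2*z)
(-1, -6*z, 0)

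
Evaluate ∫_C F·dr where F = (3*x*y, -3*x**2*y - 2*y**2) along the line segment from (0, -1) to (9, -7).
-6105/2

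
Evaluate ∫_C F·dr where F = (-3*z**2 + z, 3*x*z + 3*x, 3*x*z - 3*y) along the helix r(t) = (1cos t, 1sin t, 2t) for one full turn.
7*pi*(1 - 6*pi)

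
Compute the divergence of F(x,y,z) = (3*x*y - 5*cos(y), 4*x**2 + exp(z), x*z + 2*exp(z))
x + 3*y + 2*exp(z)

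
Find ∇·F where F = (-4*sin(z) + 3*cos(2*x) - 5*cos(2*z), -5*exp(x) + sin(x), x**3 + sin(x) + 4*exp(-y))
-6*sin(2*x)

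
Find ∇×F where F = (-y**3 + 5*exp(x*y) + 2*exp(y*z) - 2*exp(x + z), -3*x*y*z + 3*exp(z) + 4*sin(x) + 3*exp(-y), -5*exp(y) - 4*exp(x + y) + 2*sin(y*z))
(3*x*y + 2*z*cos(y*z) - 5*exp(y) - 3*exp(z) - 4*exp(x + y), 2*y*exp(y*z) + 4*exp(x + y) - 2*exp(x + z), -5*x*exp(x*y) + 3*y**2 - 3*y*z - 2*z*exp(y*z) + 4*cos(x))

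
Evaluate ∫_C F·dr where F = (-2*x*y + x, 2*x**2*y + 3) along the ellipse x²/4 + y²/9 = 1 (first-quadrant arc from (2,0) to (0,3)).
33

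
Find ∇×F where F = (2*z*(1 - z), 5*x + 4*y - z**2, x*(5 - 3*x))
(2*z, 6*x - 4*z - 3, 5)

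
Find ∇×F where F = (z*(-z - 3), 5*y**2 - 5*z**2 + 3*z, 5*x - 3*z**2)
(10*z - 3, -2*z - 8, 0)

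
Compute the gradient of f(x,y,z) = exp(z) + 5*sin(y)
(0, 5*cos(y), exp(z))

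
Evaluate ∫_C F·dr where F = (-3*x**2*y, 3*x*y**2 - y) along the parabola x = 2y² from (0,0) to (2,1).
-431/70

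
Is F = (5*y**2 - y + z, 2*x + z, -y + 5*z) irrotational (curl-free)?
No, ∇×F = (-2, 1, 3 - 10*y)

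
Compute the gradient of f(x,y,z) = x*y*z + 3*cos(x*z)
(z*(y - 3*sin(x*z)), x*z, x*(y - 3*sin(x*z)))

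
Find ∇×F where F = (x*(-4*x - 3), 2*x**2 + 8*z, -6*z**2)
(-8, 0, 4*x)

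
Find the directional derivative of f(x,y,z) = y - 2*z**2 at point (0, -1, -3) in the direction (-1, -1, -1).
-13*sqrt(3)/3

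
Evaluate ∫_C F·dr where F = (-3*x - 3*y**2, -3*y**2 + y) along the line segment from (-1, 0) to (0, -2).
15/2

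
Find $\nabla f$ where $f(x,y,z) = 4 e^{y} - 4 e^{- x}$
(4*exp(-x), 4*exp(y), 0)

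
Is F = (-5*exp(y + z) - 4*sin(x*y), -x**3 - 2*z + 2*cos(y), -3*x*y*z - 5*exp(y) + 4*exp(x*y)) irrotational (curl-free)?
No, ∇×F = (-3*x*z + 4*x*exp(x*y) - 5*exp(y) + 2, 3*y*z - 4*y*exp(x*y) - 5*exp(y + z), -3*x**2 + 4*x*cos(x*y) + 5*exp(y + z))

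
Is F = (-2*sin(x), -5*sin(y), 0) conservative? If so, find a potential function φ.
Yes, F is conservative. φ = 2*cos(x) + 5*cos(y)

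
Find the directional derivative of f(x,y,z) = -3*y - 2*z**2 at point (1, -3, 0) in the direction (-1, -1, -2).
sqrt(6)/2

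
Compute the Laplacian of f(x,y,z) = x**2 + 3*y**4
36*y**2 + 2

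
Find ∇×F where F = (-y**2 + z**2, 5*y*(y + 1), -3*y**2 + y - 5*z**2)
(1 - 6*y, 2*z, 2*y)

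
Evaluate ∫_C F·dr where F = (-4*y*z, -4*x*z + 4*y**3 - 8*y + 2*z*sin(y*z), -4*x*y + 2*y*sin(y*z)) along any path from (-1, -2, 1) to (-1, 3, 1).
2*cos(2) - 2*cos(3) + 65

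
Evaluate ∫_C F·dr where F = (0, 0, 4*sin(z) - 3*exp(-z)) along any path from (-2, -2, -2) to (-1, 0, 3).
-3*exp(2) + 4*cos(2) + 3*exp(-3) - 4*cos(3)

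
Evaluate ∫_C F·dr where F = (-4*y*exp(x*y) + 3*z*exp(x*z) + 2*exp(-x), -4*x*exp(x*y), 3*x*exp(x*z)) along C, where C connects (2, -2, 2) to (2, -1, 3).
(-4*exp(2) + 4 - 3*(1 - exp(2))*exp(8))*exp(-4)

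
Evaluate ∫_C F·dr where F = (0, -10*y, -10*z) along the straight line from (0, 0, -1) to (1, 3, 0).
-40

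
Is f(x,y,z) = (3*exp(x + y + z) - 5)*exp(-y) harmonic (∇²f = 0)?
No, ∇²f = (6*exp(x + y + z) - 5)*exp(-y)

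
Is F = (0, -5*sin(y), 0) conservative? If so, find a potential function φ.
Yes, F is conservative. φ = 5*cos(y)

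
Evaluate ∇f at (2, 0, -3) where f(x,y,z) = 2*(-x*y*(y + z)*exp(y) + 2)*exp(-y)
(0, 8, 0)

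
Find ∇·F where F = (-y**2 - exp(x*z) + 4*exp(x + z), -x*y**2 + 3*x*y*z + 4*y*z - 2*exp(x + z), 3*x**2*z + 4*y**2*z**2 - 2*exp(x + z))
3*x**2 - 2*x*y + 3*x*z + 8*y**2*z - z*exp(x*z) + 4*z + 2*exp(x + z)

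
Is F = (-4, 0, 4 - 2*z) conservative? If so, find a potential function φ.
Yes, F is conservative. φ = -4*x - z**2 + 4*z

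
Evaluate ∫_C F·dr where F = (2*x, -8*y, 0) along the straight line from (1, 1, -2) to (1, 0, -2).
4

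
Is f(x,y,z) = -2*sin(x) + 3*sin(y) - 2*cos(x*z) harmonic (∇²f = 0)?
No, ∇²f = 2*x**2*cos(x*z) + 2*z**2*cos(x*z) + 2*sin(x) - 3*sin(y)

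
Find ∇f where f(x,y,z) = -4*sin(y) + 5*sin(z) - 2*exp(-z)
(0, -4*cos(y), 5*cos(z) + 2*exp(-z))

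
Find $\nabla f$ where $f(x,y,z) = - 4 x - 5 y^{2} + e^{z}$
(-4, -10*y, exp(z))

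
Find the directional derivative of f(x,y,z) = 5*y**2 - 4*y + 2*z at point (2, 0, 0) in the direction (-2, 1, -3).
-5*sqrt(14)/7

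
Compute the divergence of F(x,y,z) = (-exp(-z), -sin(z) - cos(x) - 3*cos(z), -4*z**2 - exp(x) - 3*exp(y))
-8*z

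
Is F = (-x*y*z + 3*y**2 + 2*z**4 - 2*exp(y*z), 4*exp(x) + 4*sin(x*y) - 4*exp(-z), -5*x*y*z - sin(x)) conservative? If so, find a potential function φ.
No, ∇×F = (-5*x*z - 4*exp(-z), -x*y + 5*y*z - 2*y*exp(y*z) + 8*z**3 + cos(x), x*z + 4*y*cos(x*y) - 6*y + 2*z*exp(y*z) + 4*exp(x)) ≠ 0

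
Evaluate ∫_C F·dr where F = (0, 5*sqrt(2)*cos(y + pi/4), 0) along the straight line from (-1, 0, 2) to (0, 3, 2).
-5 + 5*sqrt(2)*sin(pi/4 + 3)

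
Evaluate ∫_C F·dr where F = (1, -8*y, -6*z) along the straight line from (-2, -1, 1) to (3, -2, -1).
-7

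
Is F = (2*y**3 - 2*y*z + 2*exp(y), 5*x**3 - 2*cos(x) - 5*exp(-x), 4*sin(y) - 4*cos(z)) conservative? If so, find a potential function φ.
No, ∇×F = (4*cos(y), -2*y, 15*x**2 - 6*y**2 + 2*z - 2*exp(y) + 2*sin(x) + 5*exp(-x)) ≠ 0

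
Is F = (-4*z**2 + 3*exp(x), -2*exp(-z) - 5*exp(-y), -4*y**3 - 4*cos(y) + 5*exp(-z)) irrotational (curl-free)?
No, ∇×F = (-12*y**2 + 4*sin(y) - 2*exp(-z), -8*z, 0)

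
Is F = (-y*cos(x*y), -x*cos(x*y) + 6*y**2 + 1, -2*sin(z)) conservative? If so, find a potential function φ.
Yes, F is conservative. φ = 2*y**3 + y - sin(x*y) + 2*cos(z)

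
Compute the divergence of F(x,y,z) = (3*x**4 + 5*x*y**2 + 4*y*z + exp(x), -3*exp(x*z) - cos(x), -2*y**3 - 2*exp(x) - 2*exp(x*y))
12*x**3 + 5*y**2 + exp(x)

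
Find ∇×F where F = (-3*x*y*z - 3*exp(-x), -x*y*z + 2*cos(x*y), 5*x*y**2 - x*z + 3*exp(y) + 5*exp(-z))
(11*x*y + 3*exp(y), -3*x*y - 5*y**2 + z, 3*x*z - y*z - 2*y*sin(x*y))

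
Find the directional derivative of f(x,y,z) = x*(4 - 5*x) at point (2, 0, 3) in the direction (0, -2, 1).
0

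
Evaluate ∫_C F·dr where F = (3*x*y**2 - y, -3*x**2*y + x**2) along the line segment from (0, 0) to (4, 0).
0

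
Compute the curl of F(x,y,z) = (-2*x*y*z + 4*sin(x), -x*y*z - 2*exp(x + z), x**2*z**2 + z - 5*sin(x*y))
(x*y - 5*x*cos(x*y) + 2*exp(x + z), -2*x*y - 2*x*z**2 + 5*y*cos(x*y), 2*x*z - y*z - 2*exp(x + z))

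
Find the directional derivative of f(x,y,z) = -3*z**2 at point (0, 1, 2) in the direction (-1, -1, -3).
36*sqrt(11)/11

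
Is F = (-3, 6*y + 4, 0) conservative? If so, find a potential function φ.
Yes, F is conservative. φ = -3*x + 3*y**2 + 4*y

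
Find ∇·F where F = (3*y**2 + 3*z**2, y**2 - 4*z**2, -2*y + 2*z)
2*y + 2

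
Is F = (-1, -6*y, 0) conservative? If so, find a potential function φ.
Yes, F is conservative. φ = -x - 3*y**2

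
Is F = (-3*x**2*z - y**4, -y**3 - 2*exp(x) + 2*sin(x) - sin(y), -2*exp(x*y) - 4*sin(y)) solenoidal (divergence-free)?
No, ∇·F = -6*x*z - 3*y**2 - cos(y)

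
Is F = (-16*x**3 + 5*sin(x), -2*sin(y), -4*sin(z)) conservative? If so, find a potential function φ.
Yes, F is conservative. φ = -4*x**4 - 5*cos(x) + 2*cos(y) + 4*cos(z)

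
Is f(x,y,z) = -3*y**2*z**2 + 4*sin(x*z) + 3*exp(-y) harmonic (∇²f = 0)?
No, ∇²f = -4*x**2*sin(x*z) - 6*y**2 - 4*z**2*sin(x*z) - 6*z**2 + 3*exp(-y)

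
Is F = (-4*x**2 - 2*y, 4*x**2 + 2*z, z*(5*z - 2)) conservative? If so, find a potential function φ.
No, ∇×F = (-2, 0, 8*x + 2) ≠ 0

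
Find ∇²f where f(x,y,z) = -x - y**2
-2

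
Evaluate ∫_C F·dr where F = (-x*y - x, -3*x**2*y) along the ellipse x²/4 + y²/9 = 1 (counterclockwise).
0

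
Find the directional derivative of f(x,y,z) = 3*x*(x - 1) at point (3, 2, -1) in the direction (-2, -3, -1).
-15*sqrt(14)/7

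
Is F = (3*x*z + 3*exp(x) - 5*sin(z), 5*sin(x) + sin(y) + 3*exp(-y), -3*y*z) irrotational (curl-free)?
No, ∇×F = (-3*z, 3*x - 5*cos(z), 5*cos(x))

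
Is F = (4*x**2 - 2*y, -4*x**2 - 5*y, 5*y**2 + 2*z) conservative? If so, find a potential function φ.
No, ∇×F = (10*y, 0, 2 - 8*x) ≠ 0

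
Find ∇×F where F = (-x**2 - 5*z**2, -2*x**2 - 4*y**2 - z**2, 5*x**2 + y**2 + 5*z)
(2*y + 2*z, -10*x - 10*z, -4*x)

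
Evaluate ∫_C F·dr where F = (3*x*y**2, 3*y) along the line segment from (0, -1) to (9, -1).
243/2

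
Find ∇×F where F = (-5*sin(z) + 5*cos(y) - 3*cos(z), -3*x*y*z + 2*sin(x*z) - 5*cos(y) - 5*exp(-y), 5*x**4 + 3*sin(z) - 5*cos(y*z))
(3*x*y - 2*x*cos(x*z) + 5*z*sin(y*z), -20*x**3 + 3*sin(z) - 5*cos(z), -3*y*z + 2*z*cos(x*z) + 5*sin(y))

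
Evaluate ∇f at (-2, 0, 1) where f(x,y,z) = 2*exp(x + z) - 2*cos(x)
(-2*sin(2) + 2*exp(-1), 0, 2*exp(-1))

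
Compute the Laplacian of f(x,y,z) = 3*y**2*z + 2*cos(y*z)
-2*y**2*cos(y*z) - 2*z*(z*cos(y*z) - 3)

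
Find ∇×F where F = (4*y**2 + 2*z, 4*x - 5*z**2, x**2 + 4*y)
(10*z + 4, 2 - 2*x, 4 - 8*y)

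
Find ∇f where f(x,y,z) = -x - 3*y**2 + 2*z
(-1, -6*y, 2)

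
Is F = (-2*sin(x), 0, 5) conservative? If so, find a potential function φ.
Yes, F is conservative. φ = 5*z + 2*cos(x)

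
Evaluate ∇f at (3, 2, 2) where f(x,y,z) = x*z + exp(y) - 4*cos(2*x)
(8*sin(6) + 2, exp(2), 3)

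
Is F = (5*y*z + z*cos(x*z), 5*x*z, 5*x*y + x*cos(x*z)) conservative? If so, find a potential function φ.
Yes, F is conservative. φ = 5*x*y*z + sin(x*z)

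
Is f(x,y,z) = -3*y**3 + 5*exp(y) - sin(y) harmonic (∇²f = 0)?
No, ∇²f = -18*y + 5*exp(y) + sin(y)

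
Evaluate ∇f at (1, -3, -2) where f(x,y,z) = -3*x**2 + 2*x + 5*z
(-4, 0, 5)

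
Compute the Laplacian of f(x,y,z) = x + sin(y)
-sin(y)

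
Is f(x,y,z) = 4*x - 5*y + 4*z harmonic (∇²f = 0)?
Yes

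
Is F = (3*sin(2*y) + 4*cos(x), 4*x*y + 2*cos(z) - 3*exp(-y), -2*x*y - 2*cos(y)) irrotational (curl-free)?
No, ∇×F = (-2*x + 2*sin(y) + 2*sin(z), 2*y, 4*y - 6*cos(2*y))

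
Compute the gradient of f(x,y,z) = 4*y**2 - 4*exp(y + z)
(0, 8*y - 4*exp(y + z), -4*exp(y + z))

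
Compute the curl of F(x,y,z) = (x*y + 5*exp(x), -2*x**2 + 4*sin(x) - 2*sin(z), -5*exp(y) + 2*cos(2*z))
(-5*exp(y) + 2*cos(z), 0, -5*x + 4*cos(x))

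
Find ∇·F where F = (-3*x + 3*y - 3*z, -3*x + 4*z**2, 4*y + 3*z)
0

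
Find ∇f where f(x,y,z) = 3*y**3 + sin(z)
(0, 9*y**2, cos(z))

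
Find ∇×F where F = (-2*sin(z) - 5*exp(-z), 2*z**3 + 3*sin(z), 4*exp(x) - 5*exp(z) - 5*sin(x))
(-6*z**2 - 3*cos(z), -4*exp(x) + 5*cos(x) - 2*cos(z) + 5*exp(-z), 0)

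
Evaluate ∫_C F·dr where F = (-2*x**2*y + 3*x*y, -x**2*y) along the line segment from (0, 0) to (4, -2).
16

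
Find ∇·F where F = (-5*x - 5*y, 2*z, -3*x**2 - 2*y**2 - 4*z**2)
-8*z - 5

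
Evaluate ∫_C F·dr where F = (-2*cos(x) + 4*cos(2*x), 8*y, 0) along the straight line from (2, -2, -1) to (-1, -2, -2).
-2*sin(4) + 2*sin(1)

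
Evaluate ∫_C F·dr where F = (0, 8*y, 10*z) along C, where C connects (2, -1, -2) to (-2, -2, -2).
12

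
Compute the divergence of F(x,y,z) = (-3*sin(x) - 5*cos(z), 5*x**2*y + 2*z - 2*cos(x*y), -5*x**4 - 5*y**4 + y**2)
5*x**2 + 2*x*sin(x*y) - 3*cos(x)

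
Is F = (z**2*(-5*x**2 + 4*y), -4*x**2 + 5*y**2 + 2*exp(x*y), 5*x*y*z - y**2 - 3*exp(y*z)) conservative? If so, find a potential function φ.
No, ∇×F = (5*x*z - 2*y - 3*z*exp(y*z), z*(-10*x**2 + 3*y), -8*x + 2*y*exp(x*y) - 4*z**2) ≠ 0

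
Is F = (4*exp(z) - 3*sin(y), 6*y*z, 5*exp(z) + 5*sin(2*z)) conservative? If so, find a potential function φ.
No, ∇×F = (-6*y, 4*exp(z), 3*cos(y)) ≠ 0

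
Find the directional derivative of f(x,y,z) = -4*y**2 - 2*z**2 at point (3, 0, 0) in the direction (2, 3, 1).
0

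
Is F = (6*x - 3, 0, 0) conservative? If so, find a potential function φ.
Yes, F is conservative. φ = 3*x*(x - 1)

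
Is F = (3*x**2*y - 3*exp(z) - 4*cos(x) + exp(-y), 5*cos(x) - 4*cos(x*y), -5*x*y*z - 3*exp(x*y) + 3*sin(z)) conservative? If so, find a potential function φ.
No, ∇×F = (x*(-5*z - 3*exp(x*y)), 5*y*z + 3*y*exp(x*y) - 3*exp(z), -3*x**2 + 4*y*sin(x*y) - 5*sin(x) + exp(-y)) ≠ 0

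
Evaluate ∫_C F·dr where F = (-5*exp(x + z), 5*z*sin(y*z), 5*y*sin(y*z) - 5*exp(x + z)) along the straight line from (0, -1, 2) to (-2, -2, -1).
-(5 - 5*exp(5))*exp(-3)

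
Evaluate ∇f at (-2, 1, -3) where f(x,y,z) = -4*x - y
(-4, -1, 0)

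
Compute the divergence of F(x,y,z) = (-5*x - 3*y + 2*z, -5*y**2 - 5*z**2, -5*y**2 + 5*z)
-10*y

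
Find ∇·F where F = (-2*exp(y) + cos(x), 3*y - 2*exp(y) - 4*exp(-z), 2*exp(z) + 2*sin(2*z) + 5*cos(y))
-2*exp(y) + 2*exp(z) - sin(x) + 4*cos(2*z) + 3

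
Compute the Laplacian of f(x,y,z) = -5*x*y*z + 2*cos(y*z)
-2*(y**2 + z**2)*cos(y*z)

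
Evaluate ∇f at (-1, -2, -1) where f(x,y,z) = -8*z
(0, 0, -8)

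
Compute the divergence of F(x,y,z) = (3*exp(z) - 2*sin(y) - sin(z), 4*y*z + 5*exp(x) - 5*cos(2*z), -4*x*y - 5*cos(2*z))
4*z + 10*sin(2*z)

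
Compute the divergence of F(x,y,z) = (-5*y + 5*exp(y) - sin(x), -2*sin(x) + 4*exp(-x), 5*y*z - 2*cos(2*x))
5*y - cos(x)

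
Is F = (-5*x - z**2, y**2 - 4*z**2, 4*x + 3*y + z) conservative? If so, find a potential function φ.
No, ∇×F = (8*z + 3, -2*z - 4, 0) ≠ 0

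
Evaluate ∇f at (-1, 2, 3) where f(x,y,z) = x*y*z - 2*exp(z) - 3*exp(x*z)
(6 - 9*exp(-3), -3, -5*sinh(3) - 2 + cosh(3))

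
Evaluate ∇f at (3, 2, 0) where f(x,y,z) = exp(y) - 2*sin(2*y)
(0, -4*cos(4) + exp(2), 0)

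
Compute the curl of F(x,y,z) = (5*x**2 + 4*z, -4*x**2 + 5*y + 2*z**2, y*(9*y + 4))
(18*y - 4*z + 4, 4, -8*x)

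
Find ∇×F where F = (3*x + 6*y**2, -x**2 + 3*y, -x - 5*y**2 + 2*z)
(-10*y, 1, -2*x - 12*y)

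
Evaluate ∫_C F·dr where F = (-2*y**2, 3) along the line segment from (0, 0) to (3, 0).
0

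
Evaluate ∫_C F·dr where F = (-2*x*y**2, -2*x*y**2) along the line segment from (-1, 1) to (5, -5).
0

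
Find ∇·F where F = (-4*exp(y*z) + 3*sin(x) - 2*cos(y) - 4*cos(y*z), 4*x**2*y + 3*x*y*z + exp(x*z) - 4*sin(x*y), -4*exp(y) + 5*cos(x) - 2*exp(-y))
4*x**2 + 3*x*z - 4*x*cos(x*y) + 3*cos(x)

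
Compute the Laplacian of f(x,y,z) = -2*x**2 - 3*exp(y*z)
-3*y**2*exp(y*z) - 3*z**2*exp(y*z) - 4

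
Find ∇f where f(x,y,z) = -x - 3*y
(-1, -3, 0)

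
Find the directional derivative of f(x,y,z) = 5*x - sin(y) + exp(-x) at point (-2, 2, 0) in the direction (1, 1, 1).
sqrt(3)*(-exp(2) - cos(2) + 5)/3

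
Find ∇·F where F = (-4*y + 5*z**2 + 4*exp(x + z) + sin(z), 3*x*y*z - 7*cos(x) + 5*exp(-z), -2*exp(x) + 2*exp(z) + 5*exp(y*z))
3*x*z + 5*y*exp(y*z) + 2*exp(z) + 4*exp(x + z)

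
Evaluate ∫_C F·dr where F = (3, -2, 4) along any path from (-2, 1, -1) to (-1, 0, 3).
21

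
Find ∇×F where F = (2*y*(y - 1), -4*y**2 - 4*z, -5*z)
(4, 0, 2 - 4*y)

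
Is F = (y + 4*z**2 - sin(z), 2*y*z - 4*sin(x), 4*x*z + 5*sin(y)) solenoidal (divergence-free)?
No, ∇·F = 4*x + 2*z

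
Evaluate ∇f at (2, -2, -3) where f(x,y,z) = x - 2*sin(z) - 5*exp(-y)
(1, 5*exp(2), -2*cos(3))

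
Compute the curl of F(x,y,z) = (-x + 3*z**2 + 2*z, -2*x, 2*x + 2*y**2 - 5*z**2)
(4*y, 6*z, -2)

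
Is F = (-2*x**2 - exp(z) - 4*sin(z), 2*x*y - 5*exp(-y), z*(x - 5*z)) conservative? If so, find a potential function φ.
No, ∇×F = (0, -z - exp(z) - 4*cos(z), 2*y) ≠ 0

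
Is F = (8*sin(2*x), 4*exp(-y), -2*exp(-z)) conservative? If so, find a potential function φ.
Yes, F is conservative. φ = -4*cos(2*x) + 2*exp(-z) - 4*exp(-y)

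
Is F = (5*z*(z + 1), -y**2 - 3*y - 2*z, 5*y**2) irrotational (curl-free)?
No, ∇×F = (10*y + 2, 10*z + 5, 0)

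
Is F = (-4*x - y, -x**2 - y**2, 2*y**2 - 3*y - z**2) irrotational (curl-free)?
No, ∇×F = (4*y - 3, 0, 1 - 2*x)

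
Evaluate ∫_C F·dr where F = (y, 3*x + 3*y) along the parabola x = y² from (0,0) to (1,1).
19/6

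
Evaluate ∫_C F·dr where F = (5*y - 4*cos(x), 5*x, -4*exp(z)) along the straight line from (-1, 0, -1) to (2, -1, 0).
-14 - 4*sin(2) - 4*sin(1) + 4*exp(-1)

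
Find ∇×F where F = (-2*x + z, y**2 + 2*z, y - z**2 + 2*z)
(-1, 1, 0)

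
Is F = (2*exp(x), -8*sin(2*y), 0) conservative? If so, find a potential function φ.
Yes, F is conservative. φ = 2*exp(x) + 4*cos(2*y)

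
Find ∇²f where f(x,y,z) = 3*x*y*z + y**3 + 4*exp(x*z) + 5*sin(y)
4*x**2*exp(x*z) + 6*y + 4*z**2*exp(x*z) - 5*sin(y)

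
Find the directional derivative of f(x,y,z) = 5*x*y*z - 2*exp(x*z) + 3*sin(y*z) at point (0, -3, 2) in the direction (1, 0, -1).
sqrt(2)*(-34 + 9*cos(6))/2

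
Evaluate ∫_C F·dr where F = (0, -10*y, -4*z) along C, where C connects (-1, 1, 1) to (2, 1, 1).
0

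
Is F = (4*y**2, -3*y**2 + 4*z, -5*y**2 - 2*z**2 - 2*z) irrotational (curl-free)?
No, ∇×F = (-10*y - 4, 0, -8*y)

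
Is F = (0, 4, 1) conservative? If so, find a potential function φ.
Yes, F is conservative. φ = 4*y + z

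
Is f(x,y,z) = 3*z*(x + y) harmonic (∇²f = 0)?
Yes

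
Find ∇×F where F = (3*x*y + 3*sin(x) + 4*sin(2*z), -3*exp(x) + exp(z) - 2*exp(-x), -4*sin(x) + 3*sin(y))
(-exp(z) + 3*cos(y), 4*cos(x) + 8*cos(2*z), -3*x - 3*exp(x) + 2*exp(-x))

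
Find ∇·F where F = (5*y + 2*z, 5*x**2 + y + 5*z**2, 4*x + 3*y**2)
1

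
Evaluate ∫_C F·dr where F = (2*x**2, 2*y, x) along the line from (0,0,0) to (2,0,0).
16/3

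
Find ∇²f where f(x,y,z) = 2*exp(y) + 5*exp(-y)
2*exp(y) + 5*exp(-y)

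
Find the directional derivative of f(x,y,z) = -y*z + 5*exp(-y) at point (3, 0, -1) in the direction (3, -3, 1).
12*sqrt(19)/19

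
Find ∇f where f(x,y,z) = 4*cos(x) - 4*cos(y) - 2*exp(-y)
(-4*sin(x), 4*sin(y) + 2*exp(-y), 0)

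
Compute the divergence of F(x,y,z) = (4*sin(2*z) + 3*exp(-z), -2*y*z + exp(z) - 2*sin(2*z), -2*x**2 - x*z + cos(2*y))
-x - 2*z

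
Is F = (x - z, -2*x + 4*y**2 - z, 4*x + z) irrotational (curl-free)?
No, ∇×F = (1, -5, -2)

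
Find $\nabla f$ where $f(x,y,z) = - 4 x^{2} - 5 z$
(-8*x, 0, -5)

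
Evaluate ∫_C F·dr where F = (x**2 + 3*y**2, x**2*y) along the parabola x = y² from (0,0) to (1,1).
2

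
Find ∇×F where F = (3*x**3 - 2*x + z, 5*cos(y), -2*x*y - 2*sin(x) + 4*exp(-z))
(-2*x, 2*y + 2*cos(x) + 1, 0)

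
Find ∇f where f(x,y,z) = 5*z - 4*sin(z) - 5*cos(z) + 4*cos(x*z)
(-4*z*sin(x*z), 0, -4*x*sin(x*z) + 5*sin(z) - 4*cos(z) + 5)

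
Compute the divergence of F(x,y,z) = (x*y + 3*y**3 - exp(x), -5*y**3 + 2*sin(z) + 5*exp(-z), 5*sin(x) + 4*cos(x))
-15*y**2 + y - exp(x)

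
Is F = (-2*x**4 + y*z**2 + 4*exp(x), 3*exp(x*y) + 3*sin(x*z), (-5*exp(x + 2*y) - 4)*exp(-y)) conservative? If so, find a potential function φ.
No, ∇×F = (-3*x*cos(x*z) - 5*exp(x + y) + 4*exp(-y), 2*y*z + 5*exp(x + y), 3*y*exp(x*y) - z**2 + 3*z*cos(x*z)) ≠ 0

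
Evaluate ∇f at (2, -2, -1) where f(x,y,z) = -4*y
(0, -4, 0)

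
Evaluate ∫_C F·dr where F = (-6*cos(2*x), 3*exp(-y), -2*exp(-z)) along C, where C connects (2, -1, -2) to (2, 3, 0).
-2*exp(2) - 3*exp(-3) + 2 + 3*E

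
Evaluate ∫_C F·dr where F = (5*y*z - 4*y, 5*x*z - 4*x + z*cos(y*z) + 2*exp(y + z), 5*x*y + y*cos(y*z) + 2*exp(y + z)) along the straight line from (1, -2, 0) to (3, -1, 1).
-9 - sin(1) - 2*exp(-2)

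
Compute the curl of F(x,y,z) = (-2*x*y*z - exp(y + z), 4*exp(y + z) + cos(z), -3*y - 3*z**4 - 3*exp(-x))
(-4*exp(y + z) + sin(z) - 3, -2*x*y - exp(y + z) - 3*exp(-x), 2*x*z + exp(y + z))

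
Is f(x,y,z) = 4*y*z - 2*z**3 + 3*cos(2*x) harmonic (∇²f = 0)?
No, ∇²f = -12*z - 12*cos(2*x)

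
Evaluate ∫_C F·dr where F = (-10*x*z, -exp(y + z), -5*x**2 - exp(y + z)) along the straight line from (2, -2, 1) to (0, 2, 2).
-exp(4) + exp(-1) + 20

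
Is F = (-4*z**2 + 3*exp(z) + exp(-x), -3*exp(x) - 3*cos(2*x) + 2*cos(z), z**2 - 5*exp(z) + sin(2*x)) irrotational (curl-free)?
No, ∇×F = (2*sin(z), -8*z + 3*exp(z) - 2*cos(2*x), -3*exp(x) + 6*sin(2*x))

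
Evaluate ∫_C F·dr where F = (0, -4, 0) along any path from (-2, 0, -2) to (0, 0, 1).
0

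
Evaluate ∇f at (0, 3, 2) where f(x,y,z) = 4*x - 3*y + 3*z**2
(4, -3, 12)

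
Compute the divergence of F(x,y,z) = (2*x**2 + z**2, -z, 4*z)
4*x + 4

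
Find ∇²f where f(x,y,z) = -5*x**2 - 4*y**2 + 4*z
-18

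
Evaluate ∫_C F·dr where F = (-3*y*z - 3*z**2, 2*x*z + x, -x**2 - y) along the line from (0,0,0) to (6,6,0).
18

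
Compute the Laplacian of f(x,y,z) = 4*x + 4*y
0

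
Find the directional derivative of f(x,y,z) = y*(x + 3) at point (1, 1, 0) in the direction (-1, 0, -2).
-sqrt(5)/5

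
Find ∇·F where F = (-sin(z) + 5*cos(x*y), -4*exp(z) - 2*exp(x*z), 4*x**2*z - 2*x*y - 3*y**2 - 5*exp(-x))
4*x**2 - 5*y*sin(x*y)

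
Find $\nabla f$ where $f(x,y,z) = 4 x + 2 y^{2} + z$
(4, 4*y, 1)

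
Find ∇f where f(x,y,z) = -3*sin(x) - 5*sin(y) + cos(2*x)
(-(4*sin(x) + 3)*cos(x), -5*cos(y), 0)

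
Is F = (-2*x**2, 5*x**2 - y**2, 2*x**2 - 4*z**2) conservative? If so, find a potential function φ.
No, ∇×F = (0, -4*x, 10*x) ≠ 0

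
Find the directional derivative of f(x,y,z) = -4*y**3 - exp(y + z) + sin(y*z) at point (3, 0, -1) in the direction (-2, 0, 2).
-sqrt(2)*exp(-1)/2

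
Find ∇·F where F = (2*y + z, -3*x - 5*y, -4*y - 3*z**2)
-6*z - 5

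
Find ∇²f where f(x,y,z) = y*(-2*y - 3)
-4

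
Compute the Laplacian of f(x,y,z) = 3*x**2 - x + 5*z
6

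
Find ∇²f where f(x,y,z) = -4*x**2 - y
-8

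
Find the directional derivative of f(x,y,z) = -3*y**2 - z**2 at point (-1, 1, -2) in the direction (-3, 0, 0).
0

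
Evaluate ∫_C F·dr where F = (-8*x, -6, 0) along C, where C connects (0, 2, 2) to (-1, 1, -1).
2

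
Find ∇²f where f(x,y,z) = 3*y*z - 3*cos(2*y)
12*cos(2*y)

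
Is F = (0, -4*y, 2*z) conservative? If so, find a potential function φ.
Yes, F is conservative. φ = -2*y**2 + z**2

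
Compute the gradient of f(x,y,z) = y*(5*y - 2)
(0, 10*y - 2, 0)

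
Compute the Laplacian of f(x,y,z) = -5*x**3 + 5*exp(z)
-30*x + 5*exp(z)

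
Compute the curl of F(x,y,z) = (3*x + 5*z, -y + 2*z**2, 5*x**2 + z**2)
(-4*z, 5 - 10*x, 0)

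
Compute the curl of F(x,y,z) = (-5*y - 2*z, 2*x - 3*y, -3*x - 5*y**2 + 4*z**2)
(-10*y, 1, 7)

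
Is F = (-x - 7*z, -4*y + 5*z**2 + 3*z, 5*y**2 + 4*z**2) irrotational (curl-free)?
No, ∇×F = (10*y - 10*z - 3, -7, 0)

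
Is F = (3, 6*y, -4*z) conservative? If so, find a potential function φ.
Yes, F is conservative. φ = 3*x + 3*y**2 - 2*z**2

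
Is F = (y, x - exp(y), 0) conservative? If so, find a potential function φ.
Yes, F is conservative. φ = x*y - exp(y)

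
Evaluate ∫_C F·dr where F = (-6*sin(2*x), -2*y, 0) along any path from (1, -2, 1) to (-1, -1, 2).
3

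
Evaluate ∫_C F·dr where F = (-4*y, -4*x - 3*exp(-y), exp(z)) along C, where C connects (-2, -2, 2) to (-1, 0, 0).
20 - 4*exp(2)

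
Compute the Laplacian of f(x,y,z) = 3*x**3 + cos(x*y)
-x**2*cos(x*y) + 18*x - y**2*cos(x*y)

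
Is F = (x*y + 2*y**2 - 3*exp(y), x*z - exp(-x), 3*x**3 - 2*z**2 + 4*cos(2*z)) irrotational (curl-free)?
No, ∇×F = (-x, -9*x**2, -x - 4*y + z + 3*exp(y) + exp(-x))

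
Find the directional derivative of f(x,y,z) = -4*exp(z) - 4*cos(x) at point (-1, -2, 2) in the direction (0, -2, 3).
-12*sqrt(13)*exp(2)/13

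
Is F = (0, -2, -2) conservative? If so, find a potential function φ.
Yes, F is conservative. φ = -2*y - 2*z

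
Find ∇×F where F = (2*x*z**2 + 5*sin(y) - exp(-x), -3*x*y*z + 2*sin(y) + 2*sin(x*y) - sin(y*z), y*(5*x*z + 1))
(3*x*y + 5*x*z + y*cos(y*z) + 1, z*(4*x - 5*y), -3*y*z + 2*y*cos(x*y) - 5*cos(y))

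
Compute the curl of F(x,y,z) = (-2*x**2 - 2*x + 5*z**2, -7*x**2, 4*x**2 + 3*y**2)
(6*y, -8*x + 10*z, -14*x)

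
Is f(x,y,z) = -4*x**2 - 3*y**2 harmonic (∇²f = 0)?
No, ∇²f = -14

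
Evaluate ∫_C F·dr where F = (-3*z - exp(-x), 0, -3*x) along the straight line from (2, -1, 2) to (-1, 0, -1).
-exp(-2) + E + 9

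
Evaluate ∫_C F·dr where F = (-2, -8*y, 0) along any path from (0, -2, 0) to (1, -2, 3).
-2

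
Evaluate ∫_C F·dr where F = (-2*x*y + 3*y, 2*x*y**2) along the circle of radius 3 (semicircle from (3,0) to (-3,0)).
27*pi/4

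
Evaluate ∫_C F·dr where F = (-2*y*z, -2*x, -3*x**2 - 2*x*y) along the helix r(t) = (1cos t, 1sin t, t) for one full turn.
pi*(-5 + 2*pi)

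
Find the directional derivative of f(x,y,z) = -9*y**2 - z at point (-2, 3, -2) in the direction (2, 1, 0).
-54*sqrt(5)/5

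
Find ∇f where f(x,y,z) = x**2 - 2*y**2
(2*x, -4*y, 0)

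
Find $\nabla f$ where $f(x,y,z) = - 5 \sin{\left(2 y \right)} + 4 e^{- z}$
(0, -10*cos(2*y), -4*exp(-z))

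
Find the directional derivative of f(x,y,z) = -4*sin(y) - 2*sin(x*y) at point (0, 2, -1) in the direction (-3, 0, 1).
6*sqrt(10)/5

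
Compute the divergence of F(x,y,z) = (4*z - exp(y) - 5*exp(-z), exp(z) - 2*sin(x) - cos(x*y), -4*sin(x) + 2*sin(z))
x*sin(x*y) + 2*cos(z)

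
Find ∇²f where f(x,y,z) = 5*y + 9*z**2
18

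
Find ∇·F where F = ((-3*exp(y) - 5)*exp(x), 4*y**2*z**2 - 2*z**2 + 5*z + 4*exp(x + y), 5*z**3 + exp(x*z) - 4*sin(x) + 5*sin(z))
x*exp(x*z) + 8*y*z**2 + 15*z**2 - 5*exp(x) + exp(x + y) + 5*cos(z)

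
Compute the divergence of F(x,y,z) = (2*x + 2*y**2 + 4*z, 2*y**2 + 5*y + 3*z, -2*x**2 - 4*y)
4*y + 7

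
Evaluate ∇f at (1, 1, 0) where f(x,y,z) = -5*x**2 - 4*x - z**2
(-14, 0, 0)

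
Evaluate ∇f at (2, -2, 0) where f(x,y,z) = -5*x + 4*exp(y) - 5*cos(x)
(-5 + 5*sin(2), 4*exp(-2), 0)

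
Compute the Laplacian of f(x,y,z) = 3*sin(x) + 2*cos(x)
-3*sin(x) - 2*cos(x)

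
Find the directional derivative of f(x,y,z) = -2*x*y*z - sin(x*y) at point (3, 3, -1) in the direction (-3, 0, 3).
3*sqrt(2)*(-8 + cos(9))/2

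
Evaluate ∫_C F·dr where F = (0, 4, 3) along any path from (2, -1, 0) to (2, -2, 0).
-4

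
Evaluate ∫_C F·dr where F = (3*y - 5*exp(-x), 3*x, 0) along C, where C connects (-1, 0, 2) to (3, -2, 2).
-18 - 5*E + 5*exp(-3)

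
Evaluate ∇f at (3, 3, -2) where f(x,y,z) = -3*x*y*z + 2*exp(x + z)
(2*E + 18, 18, -27 + 2*E)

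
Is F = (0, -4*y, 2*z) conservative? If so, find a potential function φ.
Yes, F is conservative. φ = -2*y**2 + z**2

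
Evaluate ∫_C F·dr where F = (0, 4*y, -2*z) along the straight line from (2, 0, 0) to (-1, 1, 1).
1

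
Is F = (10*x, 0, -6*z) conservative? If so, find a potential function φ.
Yes, F is conservative. φ = 5*x**2 - 3*z**2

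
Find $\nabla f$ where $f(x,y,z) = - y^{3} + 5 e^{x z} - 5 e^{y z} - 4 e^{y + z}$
(5*z*exp(x*z), -3*y**2 - 5*z*exp(y*z) - 4*exp(y + z), 5*x*exp(x*z) - 5*y*exp(y*z) - 4*exp(y + z))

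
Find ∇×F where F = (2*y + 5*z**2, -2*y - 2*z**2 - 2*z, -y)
(4*z + 1, 10*z, -2)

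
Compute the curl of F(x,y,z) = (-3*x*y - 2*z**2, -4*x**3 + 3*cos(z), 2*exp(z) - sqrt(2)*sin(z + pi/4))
(3*sin(z), -4*z, 3*x*(1 - 4*x))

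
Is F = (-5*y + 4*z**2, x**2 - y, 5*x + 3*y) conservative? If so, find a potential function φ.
No, ∇×F = (3, 8*z - 5, 2*x + 5) ≠ 0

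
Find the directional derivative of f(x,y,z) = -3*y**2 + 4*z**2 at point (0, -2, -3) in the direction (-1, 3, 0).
18*sqrt(10)/5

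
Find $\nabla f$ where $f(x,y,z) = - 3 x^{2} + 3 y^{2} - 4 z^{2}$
(-6*x, 6*y, -8*z)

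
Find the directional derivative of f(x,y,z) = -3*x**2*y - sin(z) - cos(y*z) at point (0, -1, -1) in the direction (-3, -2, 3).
-sqrt(22)*(sin(1) + 3*cos(1))/22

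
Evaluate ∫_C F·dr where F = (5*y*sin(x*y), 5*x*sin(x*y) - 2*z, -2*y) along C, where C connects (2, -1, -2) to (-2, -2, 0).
5*cos(2) - 5*cos(4) + 4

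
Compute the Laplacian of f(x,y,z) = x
0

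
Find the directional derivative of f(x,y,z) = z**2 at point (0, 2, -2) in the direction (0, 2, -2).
2*sqrt(2)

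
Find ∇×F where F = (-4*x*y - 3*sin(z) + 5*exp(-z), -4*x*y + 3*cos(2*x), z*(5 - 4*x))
(0, 4*z - 3*cos(z) - 5*exp(-z), 4*x - 4*y - 6*sin(2*x))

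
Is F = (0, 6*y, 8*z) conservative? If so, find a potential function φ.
Yes, F is conservative. φ = 3*y**2 + 4*z**2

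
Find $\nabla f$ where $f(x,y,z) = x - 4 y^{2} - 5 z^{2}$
(1, -8*y, -10*z)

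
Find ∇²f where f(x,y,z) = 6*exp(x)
6*exp(x)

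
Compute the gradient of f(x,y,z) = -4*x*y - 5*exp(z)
(-4*y, -4*x, -5*exp(z))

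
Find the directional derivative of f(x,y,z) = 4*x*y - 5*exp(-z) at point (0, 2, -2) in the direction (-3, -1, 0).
-12*sqrt(10)/5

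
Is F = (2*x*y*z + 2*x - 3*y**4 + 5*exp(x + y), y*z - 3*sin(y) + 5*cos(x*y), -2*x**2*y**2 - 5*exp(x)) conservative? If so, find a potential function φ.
No, ∇×F = (y*(-4*x**2 - 1), 4*x*y**2 + 2*x*y + 5*exp(x), -2*x*z + 12*y**3 - 5*y*sin(x*y) - 5*exp(x + y)) ≠ 0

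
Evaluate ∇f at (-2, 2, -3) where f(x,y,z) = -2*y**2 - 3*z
(0, -8, -3)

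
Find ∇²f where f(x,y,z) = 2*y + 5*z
0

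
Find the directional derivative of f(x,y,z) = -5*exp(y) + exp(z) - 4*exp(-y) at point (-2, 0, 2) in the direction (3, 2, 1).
sqrt(14)*(-2 + exp(2))/14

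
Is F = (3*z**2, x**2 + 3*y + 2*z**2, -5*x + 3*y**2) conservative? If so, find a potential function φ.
No, ∇×F = (6*y - 4*z, 6*z + 5, 2*x) ≠ 0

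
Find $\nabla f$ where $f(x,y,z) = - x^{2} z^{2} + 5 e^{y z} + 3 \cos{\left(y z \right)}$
(-2*x*z**2, z*(5*exp(y*z) - 3*sin(y*z)), -2*x**2*z + 5*y*exp(y*z) - 3*y*sin(y*z))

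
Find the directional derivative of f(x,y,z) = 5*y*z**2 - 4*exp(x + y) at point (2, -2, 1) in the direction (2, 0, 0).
-4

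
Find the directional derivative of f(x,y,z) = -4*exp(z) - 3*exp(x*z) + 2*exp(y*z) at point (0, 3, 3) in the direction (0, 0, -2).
(4 - 6*exp(6))*exp(3)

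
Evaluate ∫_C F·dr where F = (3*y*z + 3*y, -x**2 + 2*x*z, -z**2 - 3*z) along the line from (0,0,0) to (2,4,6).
-118/3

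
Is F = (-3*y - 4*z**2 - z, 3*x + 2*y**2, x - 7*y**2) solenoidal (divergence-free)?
No, ∇·F = 4*y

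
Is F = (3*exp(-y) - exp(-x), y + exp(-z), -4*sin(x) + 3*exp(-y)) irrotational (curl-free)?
No, ∇×F = (exp(-z) - 3*exp(-y), 4*cos(x), 3*exp(-y))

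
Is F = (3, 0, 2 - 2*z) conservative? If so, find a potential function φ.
Yes, F is conservative. φ = 3*x - z**2 + 2*z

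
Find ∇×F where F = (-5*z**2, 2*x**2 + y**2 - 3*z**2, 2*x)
(6*z, -10*z - 2, 4*x)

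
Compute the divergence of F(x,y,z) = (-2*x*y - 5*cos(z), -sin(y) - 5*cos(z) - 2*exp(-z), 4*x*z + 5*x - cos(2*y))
4*x - 2*y - cos(y)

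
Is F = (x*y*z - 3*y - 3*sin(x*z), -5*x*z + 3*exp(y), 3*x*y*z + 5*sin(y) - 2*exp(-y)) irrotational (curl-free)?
No, ∇×F = (3*x*z + 5*x + 5*cos(y) + 2*exp(-y), x*y - 3*x*cos(x*z) - 3*y*z, -x*z - 5*z + 3)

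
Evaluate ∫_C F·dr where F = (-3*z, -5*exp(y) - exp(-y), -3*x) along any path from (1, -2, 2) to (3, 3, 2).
-5*exp(3) - 12 - exp(2) + exp(-3) + 5*exp(-2)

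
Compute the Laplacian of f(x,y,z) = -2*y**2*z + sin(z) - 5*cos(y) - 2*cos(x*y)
2*x**2*cos(x*y) + 2*y**2*cos(x*y) - 4*z - sin(z) + 5*cos(y)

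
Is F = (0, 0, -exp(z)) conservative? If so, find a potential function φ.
Yes, F is conservative. φ = -exp(z)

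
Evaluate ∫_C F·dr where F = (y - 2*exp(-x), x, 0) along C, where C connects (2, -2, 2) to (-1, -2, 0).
-2*exp(-2) + 2*E + 6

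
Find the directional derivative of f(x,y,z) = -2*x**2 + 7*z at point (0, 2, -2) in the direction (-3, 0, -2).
-14*sqrt(13)/13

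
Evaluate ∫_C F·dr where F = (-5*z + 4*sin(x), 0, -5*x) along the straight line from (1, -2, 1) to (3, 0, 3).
-40 + 4*cos(1) - 4*cos(3)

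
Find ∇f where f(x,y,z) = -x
(-1, 0, 0)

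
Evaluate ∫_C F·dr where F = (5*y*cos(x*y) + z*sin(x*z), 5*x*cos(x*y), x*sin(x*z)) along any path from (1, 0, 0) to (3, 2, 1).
5*sin(6) - cos(3) + 1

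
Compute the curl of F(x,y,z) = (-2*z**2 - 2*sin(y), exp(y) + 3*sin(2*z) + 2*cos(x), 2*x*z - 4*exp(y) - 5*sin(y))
(-4*exp(y) - 5*cos(y) - 6*cos(2*z), -6*z, -2*sin(x) + 2*cos(y))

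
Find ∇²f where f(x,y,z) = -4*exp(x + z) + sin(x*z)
-x**2*sin(x*z) - z**2*sin(x*z) - 8*exp(x + z)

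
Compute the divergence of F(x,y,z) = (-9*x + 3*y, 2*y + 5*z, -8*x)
-7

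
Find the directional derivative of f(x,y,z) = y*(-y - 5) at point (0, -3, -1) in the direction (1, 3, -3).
3*sqrt(19)/19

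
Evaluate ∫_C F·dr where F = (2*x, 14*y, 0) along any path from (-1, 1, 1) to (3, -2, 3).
29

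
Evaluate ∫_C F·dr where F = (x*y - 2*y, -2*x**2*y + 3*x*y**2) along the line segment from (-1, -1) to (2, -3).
-55/2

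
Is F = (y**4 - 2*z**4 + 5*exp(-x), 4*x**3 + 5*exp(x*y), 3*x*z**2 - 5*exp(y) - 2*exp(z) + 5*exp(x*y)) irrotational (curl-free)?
No, ∇×F = (5*x*exp(x*y) - 5*exp(y), -5*y*exp(x*y) - 8*z**3 - 3*z**2, 12*x**2 - 4*y**3 + 5*y*exp(x*y))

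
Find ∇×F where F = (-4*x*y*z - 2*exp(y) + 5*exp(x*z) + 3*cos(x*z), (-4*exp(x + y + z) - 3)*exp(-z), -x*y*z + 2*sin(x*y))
(-x*z + 2*x*cos(x*y) - 3*exp(-z), -4*x*y + 5*x*exp(x*z) - 3*x*sin(x*z) + y*z - 2*y*cos(x*y), 4*x*z + 2*exp(y) - 4*exp(x + y))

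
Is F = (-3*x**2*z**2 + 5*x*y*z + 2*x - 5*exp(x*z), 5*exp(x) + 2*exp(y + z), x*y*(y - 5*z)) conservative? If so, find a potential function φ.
No, ∇×F = (x*y + x*(y - 5*z) - 2*exp(y + z), -6*x**2*z + 5*x*y - 5*x*exp(x*z) - y*(y - 5*z), -5*x*z + 5*exp(x)) ≠ 0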